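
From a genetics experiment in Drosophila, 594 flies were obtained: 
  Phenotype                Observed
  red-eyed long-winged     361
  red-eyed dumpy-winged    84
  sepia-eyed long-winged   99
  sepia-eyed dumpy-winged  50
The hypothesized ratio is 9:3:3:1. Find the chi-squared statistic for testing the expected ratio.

The 9:3:3:1 ratio has 16 parts, so with N = 594 the expected counts are:
  red-eyed long-winged: 594 × 9/16 = 334.125
  red-eyed dumpy-winged: 594 × 3/16 = 111.375
  sepia-eyed long-winged: 594 × 3/16 = 111.375
  sepia-eyed dumpy-winged: 594 × 1/16 = 37.125
χ² = Σ (O − E)² / E
  red-eyed long-winged: (361 − 334.125)² / 334.125 = 2.1617
  red-eyed dumpy-winged: (84 − 111.375)² / 111.375 = 6.7285
  sepia-eyed long-winged: (99 − 111.375)² / 111.375 = 1.3750
  sepia-eyed dumpy-winged: (50 − 37.125)² / 37.125 = 4.4651
χ² = 2.1617 + 6.7285 + 1.3750 + 4.4651 = 14.7303 ≈ 14.730

14.730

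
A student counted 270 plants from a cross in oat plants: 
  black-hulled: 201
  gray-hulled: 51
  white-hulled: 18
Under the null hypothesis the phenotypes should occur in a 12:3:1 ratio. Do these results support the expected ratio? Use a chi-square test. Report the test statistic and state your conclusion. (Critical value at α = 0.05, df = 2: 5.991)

0.089; consistent

Total ratio parts = 16. Expected numbers out of 270:
  black-hulled: 270 × 12/16 = 202.5
  gray-hulled: 270 × 3/16 = 50.625
  white-hulled: 270 × 1/16 = 16.875
χ² = Σ (O − E)² / E
  black-hulled: (201 − 202.5)² / 202.5 = 0.0111
  gray-hulled: (51 − 50.625)² / 50.625 = 0.0028
  white-hulled: (18 − 16.875)² / 16.875 = 0.0750
χ² = 0.0111 + 0.0028 + 0.0750 = 0.0889 ≈ 0.089
Degrees of freedom = 3 − 1 = 2; critical value at α = 0.05 is 5.991.
Since 0.089 < 5.991, we fail to reject the null hypothesis — the data are consistent with the 12:3:1 ratio.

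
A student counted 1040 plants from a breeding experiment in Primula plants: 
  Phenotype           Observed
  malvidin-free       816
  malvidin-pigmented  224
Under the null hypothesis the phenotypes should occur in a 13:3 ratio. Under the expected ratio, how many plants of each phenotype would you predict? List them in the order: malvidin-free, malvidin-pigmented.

845, 195

The 13:3 ratio has 16 parts, so with N = 1040 the expected counts are:
  malvidin-free: 1040 × 13/16 = 845
  malvidin-pigmented: 1040 × 3/16 = 195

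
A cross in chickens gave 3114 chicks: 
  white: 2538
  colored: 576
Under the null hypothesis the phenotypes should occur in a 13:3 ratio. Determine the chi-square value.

0.131

Total ratio parts = 16. Expected numbers out of 3114:
  white: 3114 × 13/16 = 2530.125
  colored: 3114 × 3/16 = 583.875
χ² = Σ (O − E)² / E
  white: (2538 − 2530.125)² / 2530.125 = 0.0245
  colored: (576 − 583.875)² / 583.875 = 0.1062
χ² = 0.0245 + 0.1062 = 0.1307 ≈ 0.131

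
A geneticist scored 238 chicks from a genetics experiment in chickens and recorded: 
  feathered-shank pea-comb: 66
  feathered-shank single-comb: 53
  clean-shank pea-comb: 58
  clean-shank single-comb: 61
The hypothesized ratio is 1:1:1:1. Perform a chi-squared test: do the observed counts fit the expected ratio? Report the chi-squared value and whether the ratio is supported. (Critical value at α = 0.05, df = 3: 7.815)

1.496; consistent

The 1:1:1:1 ratio has 4 parts, so with N = 238 the expected counts are:
  feathered-shank pea-comb: 238 × 1/4 = 59.5
  feathered-shank single-comb: 238 × 1/4 = 59.5
  clean-shank pea-comb: 238 × 1/4 = 59.5
  clean-shank single-comb: 238 × 1/4 = 59.5
χ² = Σ (O − E)² / E
  feathered-shank pea-comb: (66 − 59.5)² / 59.5 = 0.7101
  feathered-shank single-comb: (53 − 59.5)² / 59.5 = 0.7101
  clean-shank pea-comb: (58 − 59.5)² / 59.5 = 0.0378
  clean-shank single-comb: (61 − 59.5)² / 59.5 = 0.0378
χ² = 0.7101 + 0.7101 + 0.0378 + 0.0378 = 1.4958 ≈ 1.496
Degrees of freedom = 4 − 1 = 3; critical value at α = 0.05 is 7.815.
Since 1.496 < 7.815, we fail to reject the null hypothesis — the data are consistent with the 1:1:1:1 ratio.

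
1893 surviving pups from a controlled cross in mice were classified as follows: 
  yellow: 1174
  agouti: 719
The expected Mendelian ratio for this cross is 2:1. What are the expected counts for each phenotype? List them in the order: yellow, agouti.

Expected counts for N = 1893 under a 2:1 ratio (total parts = 3):
  yellow: 1893 × 2/3 = 1262
  agouti: 1893 × 1/3 = 631

1262, 631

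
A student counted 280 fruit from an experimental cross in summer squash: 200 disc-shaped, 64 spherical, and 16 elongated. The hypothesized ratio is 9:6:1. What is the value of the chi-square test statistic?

27.606

Under the 9:6:1 hypothesis (Σ ratio = 16, N = 280):
  disc-shaped: 280 × 9/16 = 157.5
  spherical: 280 × 6/16 = 105
  elongated: 280 × 1/16 = 17.5
χ² = Σ (O − E)² / E
  disc-shaped: (200 − 157.5)² / 157.5 = 11.4683
  spherical: (64 − 105)² / 105 = 16.0095
  elongated: (16 − 17.5)² / 17.5 = 0.1286
χ² = 11.4683 + 16.0095 + 0.1286 = 27.6064 ≈ 27.606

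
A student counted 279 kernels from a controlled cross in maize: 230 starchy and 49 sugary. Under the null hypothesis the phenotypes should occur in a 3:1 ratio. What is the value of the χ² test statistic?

Under the 3:1 hypothesis (Σ ratio = 4, N = 279):
  starchy: 279 × 3/4 = 209.25
  sugary: 279 × 1/4 = 69.75
χ² = Σ (O − E)² / E
  starchy: (230 − 209.25)² / 209.25 = 2.0576
  sugary: (49 − 69.75)² / 69.75 = 6.1729
χ² = 2.0576 + 6.1729 = 8.2305 ≈ 8.231

8.231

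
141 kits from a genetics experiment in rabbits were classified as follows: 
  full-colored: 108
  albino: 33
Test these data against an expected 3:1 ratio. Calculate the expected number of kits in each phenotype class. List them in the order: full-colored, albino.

Under the 3:1 hypothesis (Σ ratio = 4, N = 141):
  full-colored: 141 × 3/4 = 105.75
  albino: 141 × 1/4 = 35.25

105.75, 35.25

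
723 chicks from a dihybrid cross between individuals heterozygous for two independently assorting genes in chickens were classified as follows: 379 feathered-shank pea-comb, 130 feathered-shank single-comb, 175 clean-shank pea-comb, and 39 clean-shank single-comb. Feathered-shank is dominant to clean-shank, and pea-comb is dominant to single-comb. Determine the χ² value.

A dihybrid F₂ with independent assortment and complete dominance at both loci gives a 9:3:3:1 phenotypic ratio.
Under the 9:3:3:1 hypothesis (Σ ratio = 16, N = 723):
  feathered-shank pea-comb: 723 × 9/16 = 406.6875
  feathered-shank single-comb: 723 × 3/16 = 135.5625
  clean-shank pea-comb: 723 × 3/16 = 135.5625
  clean-shank single-comb: 723 × 1/16 = 45.1875
χ² = Σ (O − E)² / E
  feathered-shank pea-comb: (379 − 406.6875)² / 406.6875 = 1.8850
  feathered-shank single-comb: (130 − 135.5625)² / 135.5625 = 0.2282
  clean-shank pea-comb: (175 − 135.5625)² / 135.5625 = 11.4731
  clean-shank single-comb: (39 − 45.1875)² / 45.1875 = 0.8473
χ² = 1.8850 + 0.2282 + 11.4731 + 0.8473 = 14.4336 ≈ 14.434

14.434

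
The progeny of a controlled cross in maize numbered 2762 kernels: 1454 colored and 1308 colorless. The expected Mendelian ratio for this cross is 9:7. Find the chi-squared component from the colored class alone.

6.388

The 9:7 ratio has 16 parts, so with N = 2762 the expected counts are:
  colored: 2762 × 9/16 = 1553.625
  colorless: 2762 × 7/16 = 1208.375
Contribution of colored: (1454 − 1553.625)² / 1553.625 = 6.3884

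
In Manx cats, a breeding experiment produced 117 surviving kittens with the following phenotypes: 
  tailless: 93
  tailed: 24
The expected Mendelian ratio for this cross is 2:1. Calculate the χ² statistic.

8.654

Total ratio parts = 3. Expected numbers out of 117:
  tailless: 117 × 2/3 = 78
  tailed: 117 × 1/3 = 39
χ² = Σ (O − E)² / E
  tailless: (93 − 78)² / 78 = 2.8846
  tailed: (24 − 39)² / 39 = 5.7692
χ² = 2.8846 + 5.7692 = 8.6538 ≈ 8.654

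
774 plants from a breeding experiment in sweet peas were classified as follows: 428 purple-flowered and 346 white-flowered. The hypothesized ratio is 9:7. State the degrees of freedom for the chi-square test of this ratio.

1

A goodness-of-fit test with 2 phenotype classes has df = 2 − 1 = 1.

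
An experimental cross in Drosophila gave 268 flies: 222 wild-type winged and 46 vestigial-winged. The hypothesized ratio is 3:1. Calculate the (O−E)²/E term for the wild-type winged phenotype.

2.194

The 3:1 ratio has 4 parts, so with N = 268 the expected counts are:
  wild-type winged: 268 × 3/4 = 201
  vestigial-winged: 268 × 1/4 = 67
Contribution of wild-type winged: (222 − 201)² / 201 = 2.1940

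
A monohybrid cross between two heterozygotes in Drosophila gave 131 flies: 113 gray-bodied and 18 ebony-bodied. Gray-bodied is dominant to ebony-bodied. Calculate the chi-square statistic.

For a monohybrid cross between heterozygotes with complete dominance, the expected phenotypic ratio is 3:1.
Under the 3:1 hypothesis (Σ ratio = 4, N = 131):
  gray-bodied: 131 × 3/4 = 98.25
  ebony-bodied: 131 × 1/4 = 32.75
χ² = Σ (O − E)² / E
  gray-bodied: (113 − 98.25)² / 98.25 = 2.2144
  ebony-bodied: (18 − 32.75)² / 32.75 = 6.6431
χ² = 2.2144 + 6.6431 = 8.8575 ≈ 8.858

8.858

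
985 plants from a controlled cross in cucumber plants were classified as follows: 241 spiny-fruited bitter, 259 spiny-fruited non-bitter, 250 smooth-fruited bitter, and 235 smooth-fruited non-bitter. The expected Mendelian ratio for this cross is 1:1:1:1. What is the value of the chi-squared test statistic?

Total ratio parts = 4. Expected numbers out of 985:
  spiny-fruited bitter: 985 × 1/4 = 246.25
  spiny-fruited non-bitter: 985 × 1/4 = 246.25
  smooth-fruited bitter: 985 × 1/4 = 246.25
  smooth-fruited non-bitter: 985 × 1/4 = 246.25
χ² = Σ (O − E)² / E
  spiny-fruited bitter: (241 − 246.25)² / 246.25 = 0.1119
  spiny-fruited non-bitter: (259 − 246.25)² / 246.25 = 0.6602
  smooth-fruited bitter: (250 − 246.25)² / 246.25 = 0.0571
  smooth-fruited non-bitter: (235 − 246.25)² / 246.25 = 0.5140
χ² = 0.1119 + 0.6602 + 0.0571 + 0.5140 = 1.3432 ≈ 1.343

1.343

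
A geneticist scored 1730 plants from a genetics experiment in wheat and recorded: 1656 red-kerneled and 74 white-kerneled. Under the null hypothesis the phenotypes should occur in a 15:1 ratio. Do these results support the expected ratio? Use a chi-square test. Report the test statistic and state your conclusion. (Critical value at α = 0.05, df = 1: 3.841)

11.488; not consistent

Under the 15:1 hypothesis (Σ ratio = 16, N = 1730):
  red-kerneled: 1730 × 15/16 = 1621.875
  white-kerneled: 1730 × 1/16 = 108.125
χ² = Σ (O − E)² / E
  red-kerneled: (1656 − 1621.875)² / 1621.875 = 0.7180
  white-kerneled: (74 − 108.125)² / 108.125 = 10.7701
χ² = 0.7180 + 10.7701 = 11.4881 ≈ 11.488
Degrees of freedom = 2 − 1 = 1; critical value at α = 0.05 is 3.841.
Since 11.488 > 3.841, we reject the null hypothesis — the data do not fit the 15:1 ratio.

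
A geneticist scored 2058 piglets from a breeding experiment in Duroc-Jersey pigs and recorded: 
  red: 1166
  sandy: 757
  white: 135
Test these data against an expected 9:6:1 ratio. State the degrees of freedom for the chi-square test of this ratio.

A goodness-of-fit test with 3 phenotype classes has df = 3 − 1 = 2.

2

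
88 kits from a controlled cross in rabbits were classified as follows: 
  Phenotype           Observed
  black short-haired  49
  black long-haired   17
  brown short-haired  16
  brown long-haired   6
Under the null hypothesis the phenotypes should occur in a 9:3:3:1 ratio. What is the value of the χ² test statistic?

The 9:3:3:1 ratio has 16 parts, so with N = 88 the expected counts are:
  black short-haired: 88 × 9/16 = 49.5
  black long-haired: 88 × 3/16 = 16.5
  brown short-haired: 88 × 3/16 = 16.5
  brown long-haired: 88 × 1/16 = 5.5
χ² = Σ (O − E)² / E
  black short-haired: (49 − 49.5)² / 49.5 = 0.0051
  black long-haired: (17 − 16.5)² / 16.5 = 0.0152
  brown short-haired: (16 − 16.5)² / 16.5 = 0.0152
  brown long-haired: (6 − 5.5)² / 5.5 = 0.0455
χ² = 0.0051 + 0.0152 + 0.0152 + 0.0455 = 0.081

0.081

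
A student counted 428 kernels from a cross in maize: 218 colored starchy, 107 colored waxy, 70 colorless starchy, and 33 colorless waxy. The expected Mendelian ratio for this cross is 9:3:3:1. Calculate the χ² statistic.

Under the 9:3:3:1 hypothesis (Σ ratio = 16, N = 428):
  colored starchy: 428 × 9/16 = 240.75
  colored waxy: 428 × 3/16 = 80.25
  colorless starchy: 428 × 3/16 = 80.25
  colorless waxy: 428 × 1/16 = 26.75
χ² = Σ (O − E)² / E
  colored starchy: (218 − 240.75)² / 240.75 = 2.1498
  colored waxy: (107 − 80.25)² / 80.25 = 8.9167
  colorless starchy: (70 − 80.25)² / 80.25 = 1.3092
  colorless waxy: (33 − 26.75)² / 26.75 = 1.4603
χ² = 2.1498 + 8.9167 + 1.3092 + 1.4603 = 13.836

13.836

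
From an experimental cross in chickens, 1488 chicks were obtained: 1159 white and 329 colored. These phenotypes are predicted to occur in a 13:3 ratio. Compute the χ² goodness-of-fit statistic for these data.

The 13:3 ratio has 16 parts, so with N = 1488 the expected counts are:
  white: 1488 × 13/16 = 1209
  colored: 1488 × 3/16 = 279
χ² = Σ (O − E)² / E
  white: (1159 − 1209)² / 1209 = 2.0678
  colored: (329 − 279)² / 279 = 8.9606
χ² = 2.0678 + 8.9606 = 11.0284 ≈ 11.028

11.028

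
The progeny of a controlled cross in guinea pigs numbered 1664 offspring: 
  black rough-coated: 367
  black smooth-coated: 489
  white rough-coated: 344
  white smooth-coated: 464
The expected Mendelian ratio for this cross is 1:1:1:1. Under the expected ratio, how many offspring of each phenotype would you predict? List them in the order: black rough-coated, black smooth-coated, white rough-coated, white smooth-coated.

Expected counts for N = 1664 under a 1:1:1:1 ratio (total parts = 4):
  black rough-coated: 1664 × 1/4 = 416
  black smooth-coated: 1664 × 1/4 = 416
  white rough-coated: 1664 × 1/4 = 416
  white smooth-coated: 1664 × 1/4 = 416

416, 416, 416, 416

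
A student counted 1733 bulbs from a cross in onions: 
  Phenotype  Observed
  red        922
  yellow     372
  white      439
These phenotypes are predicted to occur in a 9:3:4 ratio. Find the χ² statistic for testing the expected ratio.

Total ratio parts = 16. Expected numbers out of 1733:
  red: 1733 × 9/16 = 974.8125
  yellow: 1733 × 3/16 = 324.9375
  white: 1733 × 4/16 = 433.25
χ² = Σ (O − E)² / E
  red: (922 − 974.8125)² / 974.8125 = 2.8612
  yellow: (372 − 324.9375)² / 324.9375 = 6.8163
  white: (439 − 433.25)² / 433.25 = 0.0763
χ² = 2.8612 + 6.8163 + 0.0763 = 9.7538 ≈ 9.754

9.754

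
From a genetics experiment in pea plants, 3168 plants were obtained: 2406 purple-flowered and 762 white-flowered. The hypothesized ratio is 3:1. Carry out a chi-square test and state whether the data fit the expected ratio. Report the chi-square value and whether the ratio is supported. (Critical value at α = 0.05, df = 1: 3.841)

1.515; consistent

Expected counts for N = 3168 under a 3:1 ratio (total parts = 4):
  purple-flowered: 3168 × 3/4 = 2376
  white-flowered: 3168 × 1/4 = 792
χ² = Σ (O − E)² / E
  purple-flowered: (2406 − 2376)² / 2376 = 0.3788
  white-flowered: (762 − 792)² / 792 = 1.1364
χ² = 0.3788 + 1.1364 = 1.5152 ≈ 1.515
Degrees of freedom = 2 − 1 = 1; critical value at α = 0.05 is 3.841.
Since 1.515 < 3.841, we fail to reject the null hypothesis — the data are consistent with the 3:1 ratio.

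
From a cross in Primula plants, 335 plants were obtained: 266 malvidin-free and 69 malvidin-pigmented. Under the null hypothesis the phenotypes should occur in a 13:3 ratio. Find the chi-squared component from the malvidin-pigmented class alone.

Under the 13:3 hypothesis (Σ ratio = 16, N = 335):
  malvidin-free: 335 × 13/16 = 272.1875
  malvidin-pigmented: 335 × 3/16 = 62.8125
Contribution of malvidin-pigmented: (69 − 62.8125)² / 62.8125 = 0.6095

0.610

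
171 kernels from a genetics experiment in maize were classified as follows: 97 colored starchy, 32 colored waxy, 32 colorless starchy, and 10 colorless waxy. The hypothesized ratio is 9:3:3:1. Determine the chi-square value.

0.051

The 9:3:3:1 ratio has 16 parts, so with N = 171 the expected counts are:
  colored starchy: 171 × 9/16 = 96.1875
  colored waxy: 171 × 3/16 = 32.0625
  colorless starchy: 171 × 3/16 = 32.0625
  colorless waxy: 171 × 1/16 = 10.6875
χ² = Σ (O − E)² / E
  colored starchy: (97 − 96.1875)² / 96.1875 = 0.0069
  colored waxy: (32 − 32.0625)² / 32.0625 = 0.0001
  colorless starchy: (32 − 32.0625)² / 32.0625 = 0.0001
  colorless waxy: (10 − 10.6875)² / 10.6875 = 0.0442
χ² = 0.0069 + 0.0001 + 0.0001 + 0.0442 = 0.0513 ≈ 0.051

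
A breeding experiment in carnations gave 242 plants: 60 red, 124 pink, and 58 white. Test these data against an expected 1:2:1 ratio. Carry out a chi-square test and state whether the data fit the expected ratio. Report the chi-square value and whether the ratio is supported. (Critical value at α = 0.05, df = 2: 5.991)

0.182; consistent

Total ratio parts = 4. Expected numbers out of 242:
  red: 242 × 1/4 = 60.5
  pink: 242 × 2/4 = 121
  white: 242 × 1/4 = 60.5
χ² = Σ (O − E)² / E
  red: (60 − 60.5)² / 60.5 = 0.0041
  pink: (124 − 121)² / 121 = 0.0744
  white: (58 − 60.5)² / 60.5 = 0.1033
χ² = 0.0041 + 0.0744 + 0.1033 = 0.1818 ≈ 0.182
Degrees of freedom = 3 − 1 = 2; critical value at α = 0.05 is 5.991.
Since 0.182 < 5.991, we fail to reject the null hypothesis — the data are consistent with the 1:2:1 ratio.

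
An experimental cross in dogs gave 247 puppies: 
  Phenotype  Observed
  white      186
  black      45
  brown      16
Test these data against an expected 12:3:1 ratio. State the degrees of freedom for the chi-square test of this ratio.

2

A goodness-of-fit test with 3 phenotype classes has df = 3 − 1 = 2.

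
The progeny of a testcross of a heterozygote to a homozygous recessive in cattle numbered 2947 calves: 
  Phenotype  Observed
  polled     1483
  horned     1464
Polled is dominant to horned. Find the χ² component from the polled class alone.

A testcross of a heterozygote (Aa × aa) gives a 1:1 phenotypic ratio.
The 1:1 ratio has 2 parts, so with N = 2947 the expected counts are:
  polled: 2947 × 1/2 = 1473.5
  horned: 2947 × 1/2 = 1473.5
Contribution of polled: (1483 − 1473.5)² / 1473.5 = 0.0612

0.061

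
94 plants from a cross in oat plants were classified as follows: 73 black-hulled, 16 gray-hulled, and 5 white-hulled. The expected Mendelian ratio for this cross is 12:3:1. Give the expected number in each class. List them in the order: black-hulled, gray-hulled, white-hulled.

Total ratio parts = 16. Expected numbers out of 94:
  black-hulled: 94 × 12/16 = 70.5
  gray-hulled: 94 × 3/16 = 17.625
  white-hulled: 94 × 1/16 = 5.875

70.5, 17.625, 5.875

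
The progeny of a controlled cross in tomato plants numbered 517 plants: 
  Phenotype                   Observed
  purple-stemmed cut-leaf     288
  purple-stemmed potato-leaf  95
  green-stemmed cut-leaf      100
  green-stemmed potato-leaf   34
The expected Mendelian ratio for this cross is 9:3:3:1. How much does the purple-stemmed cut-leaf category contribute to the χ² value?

Expected counts for N = 517 under a 9:3:3:1 ratio (total parts = 16):
  purple-stemmed cut-leaf: 517 × 9/16 = 290.8125
  purple-stemmed potato-leaf: 517 × 3/16 = 96.9375
  green-stemmed cut-leaf: 517 × 3/16 = 96.9375
  green-stemmed potato-leaf: 517 × 1/16 = 32.3125
Contribution of purple-stemmed cut-leaf: (288 − 290.8125)² / 290.8125 = 0.0272

0.027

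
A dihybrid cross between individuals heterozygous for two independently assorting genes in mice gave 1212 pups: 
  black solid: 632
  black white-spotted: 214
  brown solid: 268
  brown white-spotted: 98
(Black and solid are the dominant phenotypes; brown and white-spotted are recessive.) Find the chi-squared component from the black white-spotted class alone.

A dihybrid F₂ with independent assortment and complete dominance at both loci gives a 9:3:3:1 phenotypic ratio.
Total ratio parts = 16. Expected numbers out of 1212:
  black solid: 1212 × 9/16 = 681.75
  black white-spotted: 1212 × 3/16 = 227.25
  brown solid: 1212 × 3/16 = 227.25
  brown white-spotted: 1212 × 1/16 = 75.75
Contribution of black white-spotted: (214 − 227.25)² / 227.25 = 0.7726

0.773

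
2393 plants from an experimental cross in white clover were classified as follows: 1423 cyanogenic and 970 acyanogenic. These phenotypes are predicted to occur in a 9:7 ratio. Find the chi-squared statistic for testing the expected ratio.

10.052

The 9:7 ratio has 16 parts, so with N = 2393 the expected counts are:
  cyanogenic: 2393 × 9/16 = 1346.0625
  acyanogenic: 2393 × 7/16 = 1046.9375
χ² = Σ (O − E)² / E
  cyanogenic: (1423 − 1346.0625)² / 1346.0625 = 4.3976
  acyanogenic: (970 − 1046.9375)² / 1046.9375 = 5.6540
χ² = 4.3976 + 5.6540 = 10.0516 ≈ 10.052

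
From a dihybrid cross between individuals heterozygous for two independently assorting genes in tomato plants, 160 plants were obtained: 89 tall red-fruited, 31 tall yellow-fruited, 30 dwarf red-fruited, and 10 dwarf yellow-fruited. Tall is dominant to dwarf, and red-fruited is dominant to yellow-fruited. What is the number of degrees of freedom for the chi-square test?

3

A dihybrid F₂ with independent assortment and complete dominance at both loci gives a 9:3:3:1 phenotypic ratio.
A goodness-of-fit test with 4 phenotype classes has df = 4 − 1 = 3.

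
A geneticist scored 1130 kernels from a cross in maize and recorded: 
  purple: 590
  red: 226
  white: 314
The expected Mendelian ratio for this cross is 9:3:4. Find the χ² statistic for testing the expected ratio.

The 9:3:4 ratio has 16 parts, so with N = 1130 the expected counts are:
  purple: 1130 × 9/16 = 635.625
  red: 1130 × 3/16 = 211.875
  white: 1130 × 4/16 = 282.5
χ² = Σ (O − E)² / E
  purple: (590 − 635.625)² / 635.625 = 3.2750
  red: (226 − 211.875)² / 211.875 = 0.9417
  white: (314 − 282.5)² / 282.5 = 3.5124
χ² = 3.2750 + 0.9417 + 3.5124 = 7.7291 ≈ 7.729

7.729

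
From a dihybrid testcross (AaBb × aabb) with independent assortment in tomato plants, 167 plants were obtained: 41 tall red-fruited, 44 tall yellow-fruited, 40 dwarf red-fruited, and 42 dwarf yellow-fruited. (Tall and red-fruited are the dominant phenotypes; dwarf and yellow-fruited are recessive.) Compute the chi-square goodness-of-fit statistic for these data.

0.210

A dihybrid testcross with independent assortment gives a 1:1:1:1 ratio.
Expected counts for N = 167 under a 1:1:1:1 ratio (total parts = 4):
  tall red-fruited: 167 × 1/4 = 41.75
  tall yellow-fruited: 167 × 1/4 = 41.75
  dwarf red-fruited: 167 × 1/4 = 41.75
  dwarf yellow-fruited: 167 × 1/4 = 41.75
χ² = Σ (O − E)² / E
  tall red-fruited: (41 − 41.75)² / 41.75 = 0.0135
  tall yellow-fruited: (44 − 41.75)² / 41.75 = 0.1213
  dwarf red-fruited: (40 − 41.75)² / 41.75 = 0.0734
  dwarf yellow-fruited: (42 − 41.75)² / 41.75 = 0.0015
χ² = 0.0135 + 0.1213 + 0.0734 + 0.0015 = 0.2097 ≈ 0.210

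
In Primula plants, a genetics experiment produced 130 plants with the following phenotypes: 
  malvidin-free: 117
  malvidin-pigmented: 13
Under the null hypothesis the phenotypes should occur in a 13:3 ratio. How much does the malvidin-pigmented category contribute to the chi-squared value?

Under the 13:3 hypothesis (Σ ratio = 16, N = 130):
  malvidin-free: 130 × 13/16 = 105.625
  malvidin-pigmented: 130 × 3/16 = 24.375
Contribution of malvidin-pigmented: (13 − 24.375)² / 24.375 = 5.3083

5.308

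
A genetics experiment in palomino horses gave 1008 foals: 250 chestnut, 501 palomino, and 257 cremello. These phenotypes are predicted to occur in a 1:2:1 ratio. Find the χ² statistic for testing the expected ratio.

0.133

Expected counts for N = 1008 under a 1:2:1 ratio (total parts = 4):
  chestnut: 1008 × 1/4 = 252
  palomino: 1008 × 2/4 = 504
  cremello: 1008 × 1/4 = 252
χ² = Σ (O − E)² / E
  chestnut: (250 − 252)² / 252 = 0.0159
  palomino: (501 − 504)² / 504 = 0.0179
  cremello: (257 − 252)² / 252 = 0.0992
χ² = 0.0159 + 0.0179 + 0.0992 = 0.133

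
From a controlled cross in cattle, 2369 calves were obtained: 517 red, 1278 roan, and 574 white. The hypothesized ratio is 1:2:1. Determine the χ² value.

Total ratio parts = 4. Expected numbers out of 2369:
  red: 2369 × 1/4 = 592.25
  roan: 2369 × 2/4 = 1184.5
  white: 2369 × 1/4 = 592.25
χ² = Σ (O − E)² / E
  red: (517 − 592.25)² / 592.25 = 9.5611
  roan: (1278 − 1184.5)² / 1184.5 = 7.3805
  white: (574 − 592.25)² / 592.25 = 0.5624
χ² = 9.5611 + 7.3805 + 0.5624 = 17.504

17.504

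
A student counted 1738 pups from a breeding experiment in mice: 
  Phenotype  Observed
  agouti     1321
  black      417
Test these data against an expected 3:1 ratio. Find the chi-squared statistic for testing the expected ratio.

0.940

Total ratio parts = 4. Expected numbers out of 1738:
  agouti: 1738 × 3/4 = 1303.5
  black: 1738 × 1/4 = 434.5
χ² = Σ (O − E)² / E
  agouti: (1321 − 1303.5)² / 1303.5 = 0.2349
  black: (417 − 434.5)² / 434.5 = 0.7048
χ² = 0.2349 + 0.7048 = 0.9397 ≈ 0.940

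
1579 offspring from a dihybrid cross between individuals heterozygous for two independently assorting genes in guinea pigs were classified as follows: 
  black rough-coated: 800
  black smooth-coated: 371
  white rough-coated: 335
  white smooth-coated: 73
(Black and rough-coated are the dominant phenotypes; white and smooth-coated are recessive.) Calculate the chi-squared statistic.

39.531

A dihybrid F₂ with independent assortment and complete dominance at both loci gives a 9:3:3:1 phenotypic ratio.
Expected counts for N = 1579 under a 9:3:3:1 ratio (total parts = 16):
  black rough-coated: 1579 × 9/16 = 888.1875
  black smooth-coated: 1579 × 3/16 = 296.0625
  white rough-coated: 1579 × 3/16 = 296.0625
  white smooth-coated: 1579 × 1/16 = 98.6875
χ² = Σ (O − E)² / E
  black rough-coated: (800 − 888.1875)² / 888.1875 = 8.7561
  black smooth-coated: (371 − 296.0625)² / 296.0625 = 18.9677
  white rough-coated: (335 − 296.0625)² / 296.0625 = 5.1210
  white smooth-coated: (73 − 98.6875)² / 98.6875 = 6.6862
χ² = 8.7561 + 18.9677 + 5.1210 + 6.6862 = 39.531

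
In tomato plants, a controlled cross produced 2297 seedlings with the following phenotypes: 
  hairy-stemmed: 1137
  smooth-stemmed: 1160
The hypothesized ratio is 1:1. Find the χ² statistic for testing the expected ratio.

0.230

The 1:1 ratio has 2 parts, so with N = 2297 the expected counts are:
  hairy-stemmed: 2297 × 1/2 = 1148.5
  smooth-stemmed: 2297 × 1/2 = 1148.5
χ² = Σ (O − E)² / E
  hairy-stemmed: (1137 − 1148.5)² / 1148.5 = 0.1152
  smooth-stemmed: (1160 − 1148.5)² / 1148.5 = 0.1152
χ² = 0.1152 + 0.1152 = 0.2304 ≈ 0.230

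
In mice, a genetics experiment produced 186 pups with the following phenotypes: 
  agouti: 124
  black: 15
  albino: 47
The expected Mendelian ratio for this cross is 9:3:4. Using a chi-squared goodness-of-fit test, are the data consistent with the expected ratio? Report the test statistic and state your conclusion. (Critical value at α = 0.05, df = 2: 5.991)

Under the 9:3:4 hypothesis (Σ ratio = 16, N = 186):
  agouti: 186 × 9/16 = 104.625
  black: 186 × 3/16 = 34.875
  albino: 186 × 4/16 = 46.5
χ² = Σ (O − E)² / E
  agouti: (124 − 104.625)² / 104.625 = 3.5880
  black: (15 − 34.875)² / 34.875 = 11.3266
  albino: (47 − 46.5)² / 46.5 = 0.0054
χ² = 3.5880 + 11.3266 + 0.0054 = 14.920
Degrees of freedom = 3 − 1 = 2; critical value at α = 0.05 is 5.991.
Since 14.920 > 5.991, we reject the null hypothesis — the data do not fit the 9:3:4 ratio.

14.920; not consistent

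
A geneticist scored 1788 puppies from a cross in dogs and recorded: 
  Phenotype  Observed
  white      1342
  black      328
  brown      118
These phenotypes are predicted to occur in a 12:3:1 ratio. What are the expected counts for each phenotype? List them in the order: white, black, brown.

Under the 12:3:1 hypothesis (Σ ratio = 16, N = 1788):
  white: 1788 × 12/16 = 1341
  black: 1788 × 3/16 = 335.25
  brown: 1788 × 1/16 = 111.75

1341, 335.25, 111.75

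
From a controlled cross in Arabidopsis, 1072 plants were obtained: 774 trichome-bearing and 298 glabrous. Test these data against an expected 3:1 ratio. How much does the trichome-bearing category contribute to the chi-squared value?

1.119

Expected counts for N = 1072 under a 3:1 ratio (total parts = 4):
  trichome-bearing: 1072 × 3/4 = 804
  glabrous: 1072 × 1/4 = 268
Contribution of trichome-bearing: (774 − 804)² / 804 = 1.1194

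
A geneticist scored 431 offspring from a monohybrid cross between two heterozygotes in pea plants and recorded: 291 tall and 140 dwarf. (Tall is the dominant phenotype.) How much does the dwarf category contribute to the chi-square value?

For a monohybrid cross between heterozygotes with complete dominance, the expected phenotypic ratio is 3:1.
Expected counts for N = 431 under a 3:1 ratio (total parts = 4):
  tall: 431 × 3/4 = 323.25
  dwarf: 431 × 1/4 = 107.75
Contribution of dwarf: (140 − 107.75)² / 107.75 = 9.6526

9.653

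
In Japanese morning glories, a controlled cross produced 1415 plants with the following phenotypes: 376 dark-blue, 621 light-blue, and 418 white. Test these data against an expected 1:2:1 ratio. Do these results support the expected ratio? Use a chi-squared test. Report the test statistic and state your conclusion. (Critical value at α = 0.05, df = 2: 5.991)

Total ratio parts = 4. Expected numbers out of 1415:
  dark-blue: 1415 × 1/4 = 353.75
  light-blue: 1415 × 2/4 = 707.5
  white: 1415 × 1/4 = 353.75
χ² = Σ (O − E)² / E
  dark-blue: (376 − 353.75)² / 353.75 = 1.3995
  light-blue: (621 − 707.5)² / 707.5 = 10.5756
  white: (418 − 353.75)² / 353.75 = 11.6694
χ² = 1.3995 + 10.5756 + 11.6694 = 23.6445 ≈ 23.645
Degrees of freedom = 3 − 1 = 2; critical value at α = 0.05 is 5.991.
Since 23.645 > 5.991, we reject the null hypothesis — the data do not fit the 1:2:1 ratio.

23.645; not consistent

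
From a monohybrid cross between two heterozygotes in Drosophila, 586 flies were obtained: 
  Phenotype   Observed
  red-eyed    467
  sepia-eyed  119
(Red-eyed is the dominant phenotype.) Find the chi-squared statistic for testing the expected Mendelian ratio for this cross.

For a monohybrid cross between heterozygotes with complete dominance, the expected phenotypic ratio is 3:1.
Total ratio parts = 4. Expected numbers out of 586:
  red-eyed: 586 × 3/4 = 439.5
  sepia-eyed: 586 × 1/4 = 146.5
χ² = Σ (O − E)² / E
  red-eyed: (467 − 439.5)² / 439.5 = 1.7207
  sepia-eyed: (119 − 146.5)² / 146.5 = 5.1621
χ² = 1.7207 + 5.1621 = 6.8828 ≈ 6.883

6.883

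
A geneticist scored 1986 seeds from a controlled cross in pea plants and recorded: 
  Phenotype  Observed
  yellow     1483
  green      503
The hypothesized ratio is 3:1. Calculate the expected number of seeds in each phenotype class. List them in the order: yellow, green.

Expected counts for N = 1986 under a 3:1 ratio (total parts = 4):
  yellow: 1986 × 3/4 = 1489.5
  green: 1986 × 1/4 = 496.5

1489.5, 496.5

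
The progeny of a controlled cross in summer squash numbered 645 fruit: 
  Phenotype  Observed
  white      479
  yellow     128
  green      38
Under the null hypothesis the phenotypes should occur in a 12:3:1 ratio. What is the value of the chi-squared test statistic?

0.592

Total ratio parts = 16. Expected numbers out of 645:
  white: 645 × 12/16 = 483.75
  yellow: 645 × 3/16 = 120.9375
  green: 645 × 1/16 = 40.3125
χ² = Σ (O − E)² / E
  white: (479 − 483.75)² / 483.75 = 0.0466
  yellow: (128 − 120.9375)² / 120.9375 = 0.4124
  green: (38 − 40.3125)² / 40.3125 = 0.1327
χ² = 0.0466 + 0.4124 + 0.1327 = 0.5917 ≈ 0.592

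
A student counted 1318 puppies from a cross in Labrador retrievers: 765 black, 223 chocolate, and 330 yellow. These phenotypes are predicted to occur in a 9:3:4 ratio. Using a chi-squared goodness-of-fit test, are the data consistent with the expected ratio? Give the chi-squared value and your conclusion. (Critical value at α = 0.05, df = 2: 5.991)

3.109; consistent

Expected counts for N = 1318 under a 9:3:4 ratio (total parts = 16):
  black: 1318 × 9/16 = 741.375
  chocolate: 1318 × 3/16 = 247.125
  yellow: 1318 × 4/16 = 329.5
χ² = Σ (O − E)² / E
  black: (765 − 741.375)² / 741.375 = 0.7528
  chocolate: (223 − 247.125)² / 247.125 = 2.3551
  yellow: (330 − 329.5)² / 329.5 = 0.0008
χ² = 0.7528 + 2.3551 + 0.0008 = 3.1087 ≈ 3.109
Degrees of freedom = 3 − 1 = 2; critical value at α = 0.05 is 5.991.
Since 3.109 < 5.991, we fail to reject the null hypothesis — the data are consistent with the 9:3:4 ratio.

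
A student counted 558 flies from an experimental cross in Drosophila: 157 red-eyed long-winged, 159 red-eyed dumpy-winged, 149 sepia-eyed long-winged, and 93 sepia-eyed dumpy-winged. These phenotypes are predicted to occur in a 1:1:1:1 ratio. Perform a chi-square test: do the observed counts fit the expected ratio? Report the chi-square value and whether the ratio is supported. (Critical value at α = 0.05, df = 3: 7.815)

The 1:1:1:1 ratio has 4 parts, so with N = 558 the expected counts are:
  red-eyed long-winged: 558 × 1/4 = 139.5
  red-eyed dumpy-winged: 558 × 1/4 = 139.5
  sepia-eyed long-winged: 558 × 1/4 = 139.5
  sepia-eyed dumpy-winged: 558 × 1/4 = 139.5
χ² = Σ (O − E)² / E
  red-eyed long-winged: (157 − 139.5)² / 139.5 = 2.1953
  red-eyed dumpy-winged: (159 − 139.5)² / 139.5 = 2.7258
  sepia-eyed long-winged: (149 − 139.5)² / 139.5 = 0.6470
  sepia-eyed dumpy-winged: (93 − 139.5)² / 139.5 = 15.5000
χ² = 2.1953 + 2.7258 + 0.6470 + 15.5000 = 21.0681 ≈ 21.068
Degrees of freedom = 4 − 1 = 3; critical value at α = 0.05 is 7.815.
Since 21.068 > 7.815, we reject the null hypothesis — the data do not fit the 1:1:1:1 ratio.

21.068; not consistent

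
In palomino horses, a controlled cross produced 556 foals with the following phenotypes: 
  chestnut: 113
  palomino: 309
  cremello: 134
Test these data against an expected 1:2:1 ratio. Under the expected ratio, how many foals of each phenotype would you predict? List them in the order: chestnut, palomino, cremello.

Under the 1:2:1 hypothesis (Σ ratio = 4, N = 556):
  chestnut: 556 × 1/4 = 139
  palomino: 556 × 2/4 = 278
  cremello: 556 × 1/4 = 139

139, 278, 139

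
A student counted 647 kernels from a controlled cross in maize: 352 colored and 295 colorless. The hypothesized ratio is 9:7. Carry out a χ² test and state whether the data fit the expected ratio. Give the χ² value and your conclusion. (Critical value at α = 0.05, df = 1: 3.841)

Under the 9:7 hypothesis (Σ ratio = 16, N = 647):
  colored: 647 × 9/16 = 363.9375
  colorless: 647 × 7/16 = 283.0625
χ² = Σ (O − E)² / E
  colored: (352 − 363.9375)² / 363.9375 = 0.3916
  colorless: (295 − 283.0625)² / 283.0625 = 0.5034
χ² = 0.3916 + 0.5034 = 0.895
Degrees of freedom = 2 − 1 = 1; critical value at α = 0.05 is 3.841.
Since 0.895 < 3.841, we fail to reject the null hypothesis — the data are consistent with the 9:7 ratio.

0.895; consistent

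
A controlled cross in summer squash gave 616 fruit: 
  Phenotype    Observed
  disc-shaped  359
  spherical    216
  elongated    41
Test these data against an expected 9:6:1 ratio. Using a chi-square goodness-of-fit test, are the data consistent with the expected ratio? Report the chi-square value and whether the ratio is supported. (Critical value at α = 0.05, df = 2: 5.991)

1.587; consistent

The 9:6:1 ratio has 16 parts, so with N = 616 the expected counts are:
  disc-shaped: 616 × 9/16 = 346.5
  spherical: 616 × 6/16 = 231
  elongated: 616 × 1/16 = 38.5
χ² = Σ (O − E)² / E
  disc-shaped: (359 − 346.5)² / 346.5 = 0.4509
  spherical: (216 − 231)² / 231 = 0.9740
  elongated: (41 − 38.5)² / 38.5 = 0.1623
χ² = 0.4509 + 0.9740 + 0.1623 = 1.5872 ≈ 1.587
Degrees of freedom = 3 − 1 = 2; critical value at α = 0.05 is 5.991.
Since 1.587 < 5.991, we fail to reject the null hypothesis — the data are consistent with the 9:6:1 ratio.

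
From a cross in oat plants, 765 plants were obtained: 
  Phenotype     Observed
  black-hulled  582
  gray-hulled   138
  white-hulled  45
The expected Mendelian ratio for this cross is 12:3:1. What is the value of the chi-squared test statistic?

Under the 12:3:1 hypothesis (Σ ratio = 16, N = 765):
  black-hulled: 765 × 12/16 = 573.75
  gray-hulled: 765 × 3/16 = 143.4375
  white-hulled: 765 × 1/16 = 47.8125
χ² = Σ (O − E)² / E
  black-hulled: (582 − 573.75)² / 573.75 = 0.1186
  gray-hulled: (138 − 143.4375)² / 143.4375 = 0.2061
  white-hulled: (45 − 47.8125)² / 47.8125 = 0.1654
χ² = 0.1186 + 0.2061 + 0.1654 = 0.4901 ≈ 0.490

0.490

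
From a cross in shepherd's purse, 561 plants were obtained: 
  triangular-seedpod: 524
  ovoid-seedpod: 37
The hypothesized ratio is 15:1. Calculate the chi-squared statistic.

0.114

The 15:1 ratio has 16 parts, so with N = 561 the expected counts are:
  triangular-seedpod: 561 × 15/16 = 525.9375
  ovoid-seedpod: 561 × 1/16 = 35.0625
χ² = Σ (O − E)² / E
  triangular-seedpod: (524 − 525.9375)² / 525.9375 = 0.0071
  ovoid-seedpod: (37 − 35.0625)² / 35.0625 = 0.1071
χ² = 0.0071 + 0.1071 = 0.1142 ≈ 0.114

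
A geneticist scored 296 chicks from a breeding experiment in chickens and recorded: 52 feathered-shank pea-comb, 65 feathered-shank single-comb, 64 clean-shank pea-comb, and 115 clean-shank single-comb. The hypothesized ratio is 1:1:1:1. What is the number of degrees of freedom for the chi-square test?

A goodness-of-fit test with 4 phenotype classes has df = 4 − 1 = 3.

3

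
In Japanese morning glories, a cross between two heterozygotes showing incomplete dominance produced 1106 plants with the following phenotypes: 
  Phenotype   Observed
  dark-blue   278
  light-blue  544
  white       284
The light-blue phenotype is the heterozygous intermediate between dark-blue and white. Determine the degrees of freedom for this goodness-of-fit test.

2

With incomplete dominance, a heterozygote × heterozygote cross gives a 1:2:1 phenotypic ratio.
A goodness-of-fit test with 3 phenotype classes has df = 3 − 1 = 2.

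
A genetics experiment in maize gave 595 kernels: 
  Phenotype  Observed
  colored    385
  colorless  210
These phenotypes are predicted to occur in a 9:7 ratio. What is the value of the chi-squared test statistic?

The 9:7 ratio has 16 parts, so with N = 595 the expected counts are:
  colored: 595 × 9/16 = 334.6875
  colorless: 595 × 7/16 = 260.3125
χ² = Σ (O − E)² / E
  colored: (385 − 334.6875)² / 334.6875 = 7.5633
  colorless: (210 − 260.3125)² / 260.3125 = 9.7243
χ² = 7.5633 + 9.7243 = 17.2876 ≈ 17.288

17.288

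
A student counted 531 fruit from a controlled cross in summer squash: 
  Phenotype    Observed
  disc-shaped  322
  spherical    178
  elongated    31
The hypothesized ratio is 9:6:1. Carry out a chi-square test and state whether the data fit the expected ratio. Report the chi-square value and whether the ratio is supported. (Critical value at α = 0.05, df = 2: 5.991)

4.205; consistent

Expected counts for N = 531 under a 9:6:1 ratio (total parts = 16):
  disc-shaped: 531 × 9/16 = 298.6875
  spherical: 531 × 6/16 = 199.125
  elongated: 531 × 1/16 = 33.1875
χ² = Σ (O − E)² / E
  disc-shaped: (322 − 298.6875)² / 298.6875 = 1.8195
  spherical: (178 − 199.125)² / 199.125 = 2.2411
  elongated: (31 − 33.1875)² / 33.1875 = 0.1442
χ² = 1.8195 + 2.2411 + 0.1442 = 4.2048 ≈ 4.205
Degrees of freedom = 3 − 1 = 2; critical value at α = 0.05 is 5.991.
Since 4.205 < 5.991, we fail to reject the null hypothesis — the data are consistent with the 9:6:1 ratio.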